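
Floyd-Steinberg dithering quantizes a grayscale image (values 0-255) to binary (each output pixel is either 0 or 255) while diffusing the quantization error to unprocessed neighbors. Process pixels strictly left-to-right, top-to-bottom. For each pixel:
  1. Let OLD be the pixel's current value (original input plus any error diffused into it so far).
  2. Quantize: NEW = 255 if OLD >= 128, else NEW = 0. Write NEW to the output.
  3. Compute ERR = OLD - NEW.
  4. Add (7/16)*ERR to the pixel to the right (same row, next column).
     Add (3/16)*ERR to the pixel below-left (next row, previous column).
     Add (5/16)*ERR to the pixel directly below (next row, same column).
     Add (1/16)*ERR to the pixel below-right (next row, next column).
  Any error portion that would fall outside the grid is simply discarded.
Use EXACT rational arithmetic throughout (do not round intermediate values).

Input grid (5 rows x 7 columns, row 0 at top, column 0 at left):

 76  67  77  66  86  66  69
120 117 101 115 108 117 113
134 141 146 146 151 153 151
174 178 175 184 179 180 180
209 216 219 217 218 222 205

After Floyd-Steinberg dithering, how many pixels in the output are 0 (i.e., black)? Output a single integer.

(0,0): OLD=76 → NEW=0, ERR=76
(0,1): OLD=401/4 → NEW=0, ERR=401/4
(0,2): OLD=7735/64 → NEW=0, ERR=7735/64
(0,3): OLD=121729/1024 → NEW=0, ERR=121729/1024
(0,4): OLD=2261127/16384 → NEW=255, ERR=-1916793/16384
(0,5): OLD=3883953/262144 → NEW=0, ERR=3883953/262144
(0,6): OLD=316594647/4194304 → NEW=0, ERR=316594647/4194304
(1,0): OLD=10403/64 → NEW=255, ERR=-5917/64
(1,1): OLD=69269/512 → NEW=255, ERR=-61291/512
(1,2): OLD=1883353/16384 → NEW=0, ERR=1883353/16384
(1,3): OLD=12324533/65536 → NEW=255, ERR=-4387147/65536
(1,4): OLD=219615759/4194304 → NEW=0, ERR=219615759/4194304
(1,5): OLD=5079424287/33554432 → NEW=255, ERR=-3476955873/33554432
(1,6): OLD=49488653809/536870912 → NEW=0, ERR=49488653809/536870912
(2,0): OLD=677175/8192 → NEW=0, ERR=677175/8192
(2,1): OLD=40771501/262144 → NEW=255, ERR=-26075219/262144
(2,2): OLD=496483335/4194304 → NEW=0, ERR=496483335/4194304
(2,3): OLD=6505188047/33554432 → NEW=255, ERR=-2051192113/33554432
(2,4): OLD=31408353199/268435456 → NEW=0, ERR=31408353199/268435456
(2,5): OLD=1652397246101/8589934592 → NEW=255, ERR=-538036074859/8589934592
(2,6): OLD=20056021051491/137438953472 → NEW=255, ERR=-14990912083869/137438953472
(3,0): OLD=759931239/4194304 → NEW=255, ERR=-309616281/4194304
(3,1): OLD=4764104955/33554432 → NEW=255, ERR=-3792275205/33554432
(3,2): OLD=38887306097/268435456 → NEW=255, ERR=-29563735183/268435456
(3,3): OLD=156820036175/1073741824 → NEW=255, ERR=-116984128945/1073741824
(3,4): OLD=20936584556903/137438953472 → NEW=255, ERR=-14110348578457/137438953472
(3,5): OLD=112558600273861/1099511627776 → NEW=0, ERR=112558600273861/1099511627776
(3,6): OLD=3285998588975195/17592186044416 → NEW=255, ERR=-1200008852350885/17592186044416
(4,0): OLD=88444543753/536870912 → NEW=255, ERR=-48457538807/536870912
(4,1): OLD=995827788757/8589934592 → NEW=0, ERR=995827788757/8589934592
(4,2): OLD=28561286155227/137438953472 → NEW=255, ERR=-6485646980133/137438953472
(4,3): OLD=149725498459993/1099511627776 → NEW=255, ERR=-130649966622887/1099511627776
(4,4): OLD=1287008450483051/8796093022208 → NEW=255, ERR=-955995270179989/8796093022208
(4,5): OLD=52702047894059515/281474976710656 → NEW=255, ERR=-19074071167157765/281474976710656
(4,6): OLD=722533718922884941/4503599627370496 → NEW=255, ERR=-425884186056591539/4503599627370496
Output grid:
  Row 0: ....#..  (6 black, running=6)
  Row 1: ##.#.#.  (3 black, running=9)
  Row 2: .#.#.##  (3 black, running=12)
  Row 3: #####.#  (1 black, running=13)
  Row 4: #.#####  (1 black, running=14)

Answer: 14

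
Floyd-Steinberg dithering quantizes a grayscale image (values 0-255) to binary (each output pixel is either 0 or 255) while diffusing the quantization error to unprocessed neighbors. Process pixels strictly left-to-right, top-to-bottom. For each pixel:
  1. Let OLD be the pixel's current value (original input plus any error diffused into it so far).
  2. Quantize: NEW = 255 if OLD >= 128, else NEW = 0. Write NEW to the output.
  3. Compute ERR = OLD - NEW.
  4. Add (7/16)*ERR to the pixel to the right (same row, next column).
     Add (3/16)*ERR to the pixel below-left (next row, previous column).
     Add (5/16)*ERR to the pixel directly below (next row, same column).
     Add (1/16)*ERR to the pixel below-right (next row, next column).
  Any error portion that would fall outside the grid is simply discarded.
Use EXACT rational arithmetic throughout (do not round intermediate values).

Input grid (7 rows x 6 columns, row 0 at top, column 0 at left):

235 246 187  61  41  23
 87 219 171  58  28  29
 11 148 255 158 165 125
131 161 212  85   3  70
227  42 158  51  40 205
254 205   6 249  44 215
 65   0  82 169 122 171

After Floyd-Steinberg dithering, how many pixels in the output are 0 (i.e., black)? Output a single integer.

(0,0): OLD=235 → NEW=255, ERR=-20
(0,1): OLD=949/4 → NEW=255, ERR=-71/4
(0,2): OLD=11471/64 → NEW=255, ERR=-4849/64
(0,3): OLD=28521/1024 → NEW=0, ERR=28521/1024
(0,4): OLD=871391/16384 → NEW=0, ERR=871391/16384
(0,5): OLD=12129049/262144 → NEW=0, ERR=12129049/262144
(1,0): OLD=4955/64 → NEW=0, ERR=4955/64
(1,1): OLD=118717/512 → NEW=255, ERR=-11843/512
(1,2): OLD=2315329/16384 → NEW=255, ERR=-1862591/16384
(1,3): OLD=1455181/65536 → NEW=0, ERR=1455181/65536
(1,4): OLD=271585383/4194304 → NEW=0, ERR=271585383/4194304
(1,5): OLD=5040654753/67108864 → NEW=0, ERR=5040654753/67108864
(2,0): OLD=252783/8192 → NEW=0, ERR=252783/8192
(2,1): OLD=36122101/262144 → NEW=255, ERR=-30724619/262144
(2,2): OLD=716866463/4194304 → NEW=255, ERR=-352681057/4194304
(2,3): OLD=4469011943/33554432 → NEW=255, ERR=-4087368217/33554432
(2,4): OLD=158283146165/1073741824 → NEW=255, ERR=-115521018955/1073741824
(2,5): OLD=1811614753603/17179869184 → NEW=0, ERR=1811614753603/17179869184
(3,0): OLD=497725247/4194304 → NEW=0, ERR=497725247/4194304
(3,1): OLD=5451008019/33554432 → NEW=255, ERR=-3105372141/33554432
(3,2): OLD=30888465097/268435456 → NEW=0, ERR=30888465097/268435456
(3,3): OLD=1234337581179/17179869184 → NEW=0, ERR=1234337581179/17179869184
(3,4): OLD=1782713503195/137438953472 → NEW=0, ERR=1782713503195/137438953472
(3,5): OLD=224088522128885/2199023255552 → NEW=0, ERR=224088522128885/2199023255552
(4,0): OLD=132462590481/536870912 → NEW=255, ERR=-4439492079/536870912
(4,1): OLD=330310659229/8589934592 → NEW=0, ERR=330310659229/8589934592
(4,2): OLD=60052429564743/274877906944 → NEW=255, ERR=-10041436705977/274877906944
(4,3): OLD=295083390897283/4398046511104 → NEW=0, ERR=295083390897283/4398046511104
(4,4): OLD=6826089217453875/70368744177664 → NEW=0, ERR=6826089217453875/70368744177664
(4,5): OLD=315359018279172485/1125899906842624 → NEW=255, ERR=28254542034303365/1125899906842624
(5,0): OLD=35545266793255/137438953472 → NEW=255, ERR=498333657895/137438953472
(5,1): OLD=929028581401111/4398046511104 → NEW=255, ERR=-192473278930409/4398046511104
(5,2): OLD=-337023096853971/35184372088832 → NEW=0, ERR=-337023096853971/35184372088832
(5,3): OLD=317145084575271935/1125899906842624 → NEW=255, ERR=30040608330402815/1125899906842624
(5,4): OLD=213663738037368943/2251799813685248 → NEW=0, ERR=213663738037368943/2251799813685248
(5,5): OLD=9742817800640393371/36028797018963968 → NEW=255, ERR=555474560804581531/36028797018963968
(6,0): OLD=4076281920020133/70368744177664 → NEW=0, ERR=4076281920020133/70368744177664
(6,1): OLD=11369119377426625/1125899906842624 → NEW=0, ERR=11369119377426625/1125899906842624
(6,2): OLD=385922370876974361/4503599627370496 → NEW=0, ERR=385922370876974361/4503599627370496
(6,3): OLD=16718845626983603381/72057594037927936 → NEW=255, ERR=-1655840852688020299/72057594037927936
(6,4): OLD=168507181977171489205/1152921504606846976 → NEW=255, ERR=-125487801697574489675/1152921504606846976
(6,5): OLD=2474250388325177842387/18446744073709551616 → NEW=255, ERR=-2229669350470757819693/18446744073709551616
Output grid:
  Row 0: ###...  (3 black, running=3)
  Row 1: .##...  (4 black, running=7)
  Row 2: .####.  (2 black, running=9)
  Row 3: .#....  (5 black, running=14)
  Row 4: #.#..#  (3 black, running=17)
  Row 5: ##.#.#  (2 black, running=19)
  Row 6: ...###  (3 black, running=22)

Answer: 22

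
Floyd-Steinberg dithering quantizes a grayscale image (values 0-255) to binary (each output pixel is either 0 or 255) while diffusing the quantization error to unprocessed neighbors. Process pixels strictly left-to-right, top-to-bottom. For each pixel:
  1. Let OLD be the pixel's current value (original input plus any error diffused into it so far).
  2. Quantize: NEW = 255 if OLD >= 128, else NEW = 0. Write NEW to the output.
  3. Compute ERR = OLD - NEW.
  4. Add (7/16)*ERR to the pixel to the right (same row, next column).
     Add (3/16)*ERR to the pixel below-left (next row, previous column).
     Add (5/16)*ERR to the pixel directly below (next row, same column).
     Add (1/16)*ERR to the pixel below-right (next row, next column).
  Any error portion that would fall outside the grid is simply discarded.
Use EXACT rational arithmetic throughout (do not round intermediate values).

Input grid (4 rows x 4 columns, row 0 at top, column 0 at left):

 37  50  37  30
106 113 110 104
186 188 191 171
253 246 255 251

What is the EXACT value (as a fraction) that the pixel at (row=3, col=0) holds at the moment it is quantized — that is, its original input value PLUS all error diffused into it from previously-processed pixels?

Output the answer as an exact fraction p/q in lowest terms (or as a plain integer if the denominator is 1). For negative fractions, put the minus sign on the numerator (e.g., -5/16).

(0,0): OLD=37 → NEW=0, ERR=37
(0,1): OLD=1059/16 → NEW=0, ERR=1059/16
(0,2): OLD=16885/256 → NEW=0, ERR=16885/256
(0,3): OLD=241075/4096 → NEW=0, ERR=241075/4096
(1,0): OLD=33273/256 → NEW=255, ERR=-32007/256
(1,1): OLD=191823/2048 → NEW=0, ERR=191823/2048
(1,2): OLD=12239611/65536 → NEW=255, ERR=-4472069/65536
(1,3): OLD=101355981/1048576 → NEW=0, ERR=101355981/1048576
(2,0): OLD=5390037/32768 → NEW=255, ERR=-2965803/32768
(2,1): OLD=164692727/1048576 → NEW=255, ERR=-102694153/1048576
(2,2): OLD=316263123/2097152 → NEW=255, ERR=-218510637/2097152
(2,3): OLD=5078687015/33554432 → NEW=255, ERR=-3477693145/33554432
(3,0): OLD=3462024709/16777216 → NEW=255, ERR=-816165371/16777216
Target (3,0): original=253, with diffused error = 3462024709/16777216

Answer: 3462024709/16777216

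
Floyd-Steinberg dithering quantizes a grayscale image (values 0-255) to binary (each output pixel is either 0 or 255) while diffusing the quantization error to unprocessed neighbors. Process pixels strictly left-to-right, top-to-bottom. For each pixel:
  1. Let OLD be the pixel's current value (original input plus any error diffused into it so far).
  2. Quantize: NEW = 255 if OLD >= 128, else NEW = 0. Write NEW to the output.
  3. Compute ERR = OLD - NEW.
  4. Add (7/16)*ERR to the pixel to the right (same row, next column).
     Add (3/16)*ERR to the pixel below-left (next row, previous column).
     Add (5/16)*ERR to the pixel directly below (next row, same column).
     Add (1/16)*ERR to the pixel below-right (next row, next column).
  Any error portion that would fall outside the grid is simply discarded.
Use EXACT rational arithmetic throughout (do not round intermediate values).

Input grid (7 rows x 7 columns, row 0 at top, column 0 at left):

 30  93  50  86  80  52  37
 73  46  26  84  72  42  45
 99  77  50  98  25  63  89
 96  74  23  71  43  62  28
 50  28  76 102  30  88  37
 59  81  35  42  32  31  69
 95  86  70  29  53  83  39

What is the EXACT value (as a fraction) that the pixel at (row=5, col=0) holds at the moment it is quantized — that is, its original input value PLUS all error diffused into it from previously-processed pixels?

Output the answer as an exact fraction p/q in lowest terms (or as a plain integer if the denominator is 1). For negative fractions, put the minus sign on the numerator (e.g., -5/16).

(0,0): OLD=30 → NEW=0, ERR=30
(0,1): OLD=849/8 → NEW=0, ERR=849/8
(0,2): OLD=12343/128 → NEW=0, ERR=12343/128
(0,3): OLD=262529/2048 → NEW=255, ERR=-259711/2048
(0,4): OLD=803463/32768 → NEW=0, ERR=803463/32768
(0,5): OLD=32887217/524288 → NEW=0, ERR=32887217/524288
(0,6): OLD=540589015/8388608 → NEW=0, ERR=540589015/8388608
(1,0): OLD=13091/128 → NEW=0, ERR=13091/128
(1,1): OLD=147317/1024 → NEW=255, ERR=-113803/1024
(1,2): OLD=-315623/32768 → NEW=0, ERR=-315623/32768
(1,3): OLD=6656037/131072 → NEW=0, ERR=6656037/131072
(1,4): OLD=886801487/8388608 → NEW=0, ERR=886801487/8388608
(1,5): OLD=8151592959/67108864 → NEW=0, ERR=8151592959/67108864
(1,6): OLD=131212657169/1073741824 → NEW=0, ERR=131212657169/1073741824
(2,0): OLD=1804247/16384 → NEW=0, ERR=1804247/16384
(2,1): OLD=49825581/524288 → NEW=0, ERR=49825581/524288
(2,2): OLD=764564935/8388608 → NEW=0, ERR=764564935/8388608
(2,3): OLD=11607414351/67108864 → NEW=255, ERR=-5505345969/67108864
(2,4): OLD=25820426559/536870912 → NEW=0, ERR=25820426559/536870912
(2,5): OLD=2603093728981/17179869184 → NEW=255, ERR=-1777772912939/17179869184
(2,6): OLD=24603543698467/274877906944 → NEW=0, ERR=24603543698467/274877906944
(3,0): OLD=1243462631/8388608 → NEW=255, ERR=-895632409/8388608
(3,1): OLD=5433100379/67108864 → NEW=0, ERR=5433100379/67108864
(3,2): OLD=41585999233/536870912 → NEW=0, ERR=41585999233/536870912
(3,3): OLD=201791736855/2147483648 → NEW=0, ERR=201791736855/2147483648
(3,4): OLD=20508668205031/274877906944 → NEW=0, ERR=20508668205031/274877906944
(3,5): OLD=180524208791077/2199023255552 → NEW=0, ERR=180524208791077/2199023255552
(3,6): OLD=3005418695107323/35184372088832 → NEW=0, ERR=3005418695107323/35184372088832
(4,0): OLD=34161095977/1073741824 → NEW=0, ERR=34161095977/1073741824
(4,1): OLD=1289687086357/17179869184 → NEW=0, ERR=1289687086357/17179869184
(4,2): OLD=42806165791067/274877906944 → NEW=255, ERR=-27287700479653/274877906944
(4,3): OLD=234775794292313/2199023255552 → NEW=0, ERR=234775794292313/2199023255552
(4,4): OLD=2133757907912571/17592186044416 → NEW=0, ERR=2133757907912571/17592186044416
(4,5): OLD=105495508930703547/562949953421312 → NEW=255, ERR=-38056729191731013/562949953421312
(4,6): OLD=353516961142401165/9007199254740992 → NEW=0, ERR=353516961142401165/9007199254740992
(5,0): OLD=22819745446927/274877906944 → NEW=0, ERR=22819745446927/274877906944
Target (5,0): original=59, with diffused error = 22819745446927/274877906944

Answer: 22819745446927/274877906944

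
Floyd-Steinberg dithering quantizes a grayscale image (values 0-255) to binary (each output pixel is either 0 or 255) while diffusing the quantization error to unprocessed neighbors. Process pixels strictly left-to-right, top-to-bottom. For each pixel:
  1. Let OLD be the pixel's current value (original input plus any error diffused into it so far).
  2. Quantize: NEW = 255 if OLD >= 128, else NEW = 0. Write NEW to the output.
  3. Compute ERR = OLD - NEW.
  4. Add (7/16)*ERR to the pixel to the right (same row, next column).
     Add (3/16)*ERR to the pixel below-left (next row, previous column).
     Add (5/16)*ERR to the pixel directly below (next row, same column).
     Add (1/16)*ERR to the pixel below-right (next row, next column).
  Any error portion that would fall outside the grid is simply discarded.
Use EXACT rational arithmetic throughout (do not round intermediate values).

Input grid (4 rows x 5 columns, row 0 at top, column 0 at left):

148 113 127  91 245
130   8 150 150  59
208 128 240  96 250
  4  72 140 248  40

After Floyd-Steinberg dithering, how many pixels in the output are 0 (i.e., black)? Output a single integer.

Answer: 10

Derivation:
(0,0): OLD=148 → NEW=255, ERR=-107
(0,1): OLD=1059/16 → NEW=0, ERR=1059/16
(0,2): OLD=39925/256 → NEW=255, ERR=-25355/256
(0,3): OLD=195251/4096 → NEW=0, ERR=195251/4096
(0,4): OLD=17423077/65536 → NEW=255, ERR=711397/65536
(1,0): OLD=27897/256 → NEW=0, ERR=27897/256
(1,1): OLD=104655/2048 → NEW=0, ERR=104655/2048
(1,2): OLD=10124027/65536 → NEW=255, ERR=-6587653/65536
(1,3): OLD=30609055/262144 → NEW=0, ERR=30609055/262144
(1,4): OLD=488451325/4194304 → NEW=0, ERR=488451325/4194304
(2,0): OLD=8245589/32768 → NEW=255, ERR=-110251/32768
(2,1): OLD=136797687/1048576 → NEW=255, ERR=-130589193/1048576
(2,2): OLD=3006287269/16777216 → NEW=255, ERR=-1271902811/16777216
(2,3): OLD=30836358431/268435456 → NEW=0, ERR=30836358431/268435456
(2,4): OLD=1477244429337/4294967296 → NEW=255, ERR=382027768857/4294967296
(3,0): OLD=-342298875/16777216 → NEW=0, ERR=-342298875/16777216
(3,1): OLD=1305984161/134217728 → NEW=0, ERR=1305984161/134217728
(3,2): OLD=576905216699/4294967296 → NEW=255, ERR=-518311443781/4294967296
(3,3): OLD=2087704373187/8589934592 → NEW=255, ERR=-102728947773/8589934592
(3,4): OLD=9585496662831/137438953472 → NEW=0, ERR=9585496662831/137438953472
Output grid:
  Row 0: #.#.#  (2 black, running=2)
  Row 1: ..#..  (4 black, running=6)
  Row 2: ###.#  (1 black, running=7)
  Row 3: ..##.  (3 black, running=10)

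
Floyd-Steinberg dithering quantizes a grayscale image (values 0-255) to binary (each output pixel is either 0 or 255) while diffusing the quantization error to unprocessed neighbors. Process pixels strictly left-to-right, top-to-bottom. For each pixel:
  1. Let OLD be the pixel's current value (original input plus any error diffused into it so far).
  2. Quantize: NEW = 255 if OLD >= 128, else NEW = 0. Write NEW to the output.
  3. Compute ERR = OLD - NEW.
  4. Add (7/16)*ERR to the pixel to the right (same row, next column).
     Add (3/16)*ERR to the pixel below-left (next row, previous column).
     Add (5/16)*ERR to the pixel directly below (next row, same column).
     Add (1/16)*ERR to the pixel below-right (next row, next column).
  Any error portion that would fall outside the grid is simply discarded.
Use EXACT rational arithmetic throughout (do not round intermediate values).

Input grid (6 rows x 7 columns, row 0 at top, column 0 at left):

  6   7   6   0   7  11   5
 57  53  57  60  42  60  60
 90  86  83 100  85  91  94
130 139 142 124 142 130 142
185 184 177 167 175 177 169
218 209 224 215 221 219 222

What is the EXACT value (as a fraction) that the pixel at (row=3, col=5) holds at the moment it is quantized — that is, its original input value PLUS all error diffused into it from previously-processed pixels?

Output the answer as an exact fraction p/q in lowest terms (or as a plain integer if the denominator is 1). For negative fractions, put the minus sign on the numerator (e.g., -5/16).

Answer: 279430829183313/2199023255552

Derivation:
(0,0): OLD=6 → NEW=0, ERR=6
(0,1): OLD=77/8 → NEW=0, ERR=77/8
(0,2): OLD=1307/128 → NEW=0, ERR=1307/128
(0,3): OLD=9149/2048 → NEW=0, ERR=9149/2048
(0,4): OLD=293419/32768 → NEW=0, ERR=293419/32768
(0,5): OLD=7821101/524288 → NEW=0, ERR=7821101/524288
(0,6): OLD=96690747/8388608 → NEW=0, ERR=96690747/8388608
(1,0): OLD=7767/128 → NEW=0, ERR=7767/128
(1,1): OLD=86881/1024 → NEW=0, ERR=86881/1024
(1,2): OLD=3235829/32768 → NEW=0, ERR=3235829/32768
(1,3): OLD=14013713/131072 → NEW=0, ERR=14013713/131072
(1,4): OLD=793984467/8388608 → NEW=0, ERR=793984467/8388608
(1,5): OLD=7300915267/67108864 → NEW=0, ERR=7300915267/67108864
(1,6): OLD=120399647117/1073741824 → NEW=0, ERR=120399647117/1073741824
(2,0): OLD=2045883/16384 → NEW=0, ERR=2045883/16384
(2,1): OLD=99327929/524288 → NEW=255, ERR=-34365511/524288
(2,2): OLD=927209835/8388608 → NEW=0, ERR=927209835/8388608
(2,3): OLD=13803477715/67108864 → NEW=255, ERR=-3309282605/67108864
(2,4): OLD=64470111171/536870912 → NEW=0, ERR=64470111171/536870912
(2,5): OLD=3512851826625/17179869184 → NEW=255, ERR=-868014815295/17179869184
(2,6): OLD=31263425623383/274877906944 → NEW=0, ERR=31263425623383/274877906944
(3,0): OLD=1314763787/8388608 → NEW=255, ERR=-824331253/8388608
(3,1): OLD=6982913071/67108864 → NEW=0, ERR=6982913071/67108864
(3,2): OLD=112056745341/536870912 → NEW=255, ERR=-24845337219/536870912
(3,3): OLD=252903746907/2147483648 → NEW=0, ERR=252903746907/2147483648
(3,4): OLD=60059269607435/274877906944 → NEW=255, ERR=-10034596663285/274877906944
(3,5): OLD=279430829183313/2199023255552 → NEW=0, ERR=279430829183313/2199023255552
Target (3,5): original=130, with diffused error = 279430829183313/2199023255552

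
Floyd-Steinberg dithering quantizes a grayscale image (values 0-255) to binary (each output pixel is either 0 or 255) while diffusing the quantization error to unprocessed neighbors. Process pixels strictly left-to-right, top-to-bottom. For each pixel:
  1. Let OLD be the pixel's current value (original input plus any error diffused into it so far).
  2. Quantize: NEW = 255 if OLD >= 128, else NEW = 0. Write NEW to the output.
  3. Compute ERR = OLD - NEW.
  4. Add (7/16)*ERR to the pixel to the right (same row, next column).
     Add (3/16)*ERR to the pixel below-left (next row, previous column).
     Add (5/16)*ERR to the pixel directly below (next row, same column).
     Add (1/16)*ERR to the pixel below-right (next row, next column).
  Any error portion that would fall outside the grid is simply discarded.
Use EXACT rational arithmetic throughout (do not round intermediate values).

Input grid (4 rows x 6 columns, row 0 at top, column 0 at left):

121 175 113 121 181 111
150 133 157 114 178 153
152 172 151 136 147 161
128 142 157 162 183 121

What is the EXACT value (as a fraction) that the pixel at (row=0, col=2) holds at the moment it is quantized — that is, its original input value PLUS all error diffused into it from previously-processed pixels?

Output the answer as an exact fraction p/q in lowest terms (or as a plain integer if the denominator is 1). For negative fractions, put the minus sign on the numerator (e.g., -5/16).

Answer: 25897/256

Derivation:
(0,0): OLD=121 → NEW=0, ERR=121
(0,1): OLD=3647/16 → NEW=255, ERR=-433/16
(0,2): OLD=25897/256 → NEW=0, ERR=25897/256
Target (0,2): original=113, with diffused error = 25897/256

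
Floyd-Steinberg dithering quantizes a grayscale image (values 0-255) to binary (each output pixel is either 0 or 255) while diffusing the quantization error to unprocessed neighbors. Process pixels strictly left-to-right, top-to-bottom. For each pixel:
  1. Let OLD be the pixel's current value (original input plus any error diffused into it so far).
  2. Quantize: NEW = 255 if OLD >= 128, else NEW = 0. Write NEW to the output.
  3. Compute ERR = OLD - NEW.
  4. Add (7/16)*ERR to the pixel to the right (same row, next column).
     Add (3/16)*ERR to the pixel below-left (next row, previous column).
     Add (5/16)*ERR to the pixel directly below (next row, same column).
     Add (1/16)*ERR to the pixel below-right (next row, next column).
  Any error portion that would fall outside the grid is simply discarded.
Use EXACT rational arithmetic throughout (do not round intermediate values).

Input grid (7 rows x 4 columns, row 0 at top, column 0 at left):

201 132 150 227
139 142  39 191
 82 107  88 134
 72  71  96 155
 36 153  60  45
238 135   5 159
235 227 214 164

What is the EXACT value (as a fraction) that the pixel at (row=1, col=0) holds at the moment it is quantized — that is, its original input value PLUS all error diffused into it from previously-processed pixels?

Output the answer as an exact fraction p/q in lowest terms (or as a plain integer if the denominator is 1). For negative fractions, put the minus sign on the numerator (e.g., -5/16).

Answer: 18233/128

Derivation:
(0,0): OLD=201 → NEW=255, ERR=-54
(0,1): OLD=867/8 → NEW=0, ERR=867/8
(0,2): OLD=25269/128 → NEW=255, ERR=-7371/128
(0,3): OLD=413299/2048 → NEW=255, ERR=-108941/2048
(1,0): OLD=18233/128 → NEW=255, ERR=-14407/128
Target (1,0): original=139, with diffused error = 18233/128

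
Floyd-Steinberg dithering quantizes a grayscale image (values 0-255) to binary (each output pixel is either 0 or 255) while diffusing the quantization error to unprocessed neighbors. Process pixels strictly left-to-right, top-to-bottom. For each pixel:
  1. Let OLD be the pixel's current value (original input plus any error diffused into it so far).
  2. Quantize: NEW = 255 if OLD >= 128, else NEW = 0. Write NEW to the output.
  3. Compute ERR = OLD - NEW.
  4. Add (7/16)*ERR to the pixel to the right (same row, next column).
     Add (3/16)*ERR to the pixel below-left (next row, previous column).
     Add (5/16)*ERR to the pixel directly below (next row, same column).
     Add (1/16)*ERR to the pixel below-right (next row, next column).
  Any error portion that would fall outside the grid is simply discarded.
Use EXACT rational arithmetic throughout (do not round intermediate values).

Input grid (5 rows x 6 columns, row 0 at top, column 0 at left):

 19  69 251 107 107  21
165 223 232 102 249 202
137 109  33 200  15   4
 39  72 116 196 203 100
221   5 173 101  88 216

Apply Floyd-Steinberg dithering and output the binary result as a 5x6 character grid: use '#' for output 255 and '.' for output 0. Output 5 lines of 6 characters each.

Answer: ..#.#.
###.##
.#.#..
..###.
#....#

Derivation:
(0,0): OLD=19 → NEW=0, ERR=19
(0,1): OLD=1237/16 → NEW=0, ERR=1237/16
(0,2): OLD=72915/256 → NEW=255, ERR=7635/256
(0,3): OLD=491717/4096 → NEW=0, ERR=491717/4096
(0,4): OLD=10454371/65536 → NEW=255, ERR=-6257309/65536
(0,5): OLD=-21781067/1048576 → NEW=0, ERR=-21781067/1048576
(1,0): OLD=47471/256 → NEW=255, ERR=-17809/256
(1,1): OLD=457737/2048 → NEW=255, ERR=-64503/2048
(1,2): OLD=16703933/65536 → NEW=255, ERR=-7747/65536
(1,3): OLD=32355129/262144 → NEW=0, ERR=32355129/262144
(1,4): OLD=4643422027/16777216 → NEW=255, ERR=365231947/16777216
(1,5): OLD=53436229277/268435456 → NEW=255, ERR=-15014812003/268435456
(2,0): OLD=3583347/32768 → NEW=0, ERR=3583347/32768
(2,1): OLD=149558817/1048576 → NEW=255, ERR=-117828063/1048576
(2,2): OLD=83467939/16777216 → NEW=0, ERR=83467939/16777216
(2,3): OLD=32859360331/134217728 → NEW=255, ERR=-1366160309/134217728
(2,4): OLD=62604036961/4294967296 → NEW=0, ERR=62604036961/4294967296
(2,5): OLD=-394579416137/68719476736 → NEW=0, ERR=-394579416137/68719476736
(3,0): OLD=874162755/16777216 → NEW=0, ERR=874162755/16777216
(3,1): OLD=9052662279/134217728 → NEW=0, ERR=9052662279/134217728
(3,2): OLD=148317491845/1073741824 → NEW=255, ERR=-125486673275/1073741824
(3,3): OLD=9945984842383/68719476736 → NEW=255, ERR=-7577481725297/68719476736
(3,4): OLD=86641799495855/549755813888 → NEW=255, ERR=-53545933045585/549755813888
(3,5): OLD=497017910987233/8796093022208 → NEW=0, ERR=497017910987233/8796093022208
(4,0): OLD=536718383245/2147483648 → NEW=255, ERR=-10889946995/2147483648
(4,1): OLD=178754838185/34359738368 → NEW=0, ERR=178754838185/34359738368
(4,2): OLD=134464861802795/1099511627776 → NEW=0, ERR=134464861802795/1099511627776
(4,3): OLD=1662092333374711/17592186044416 → NEW=0, ERR=1662092333374711/17592186044416
(4,4): OLD=28879367141114471/281474976710656 → NEW=0, ERR=28879367141114471/281474976710656
(4,5): OLD=1227040437538446193/4503599627370496 → NEW=255, ERR=78622532558969713/4503599627370496
Row 0: ..#.#.
Row 1: ###.##
Row 2: .#.#..
Row 3: ..###.
Row 4: #....#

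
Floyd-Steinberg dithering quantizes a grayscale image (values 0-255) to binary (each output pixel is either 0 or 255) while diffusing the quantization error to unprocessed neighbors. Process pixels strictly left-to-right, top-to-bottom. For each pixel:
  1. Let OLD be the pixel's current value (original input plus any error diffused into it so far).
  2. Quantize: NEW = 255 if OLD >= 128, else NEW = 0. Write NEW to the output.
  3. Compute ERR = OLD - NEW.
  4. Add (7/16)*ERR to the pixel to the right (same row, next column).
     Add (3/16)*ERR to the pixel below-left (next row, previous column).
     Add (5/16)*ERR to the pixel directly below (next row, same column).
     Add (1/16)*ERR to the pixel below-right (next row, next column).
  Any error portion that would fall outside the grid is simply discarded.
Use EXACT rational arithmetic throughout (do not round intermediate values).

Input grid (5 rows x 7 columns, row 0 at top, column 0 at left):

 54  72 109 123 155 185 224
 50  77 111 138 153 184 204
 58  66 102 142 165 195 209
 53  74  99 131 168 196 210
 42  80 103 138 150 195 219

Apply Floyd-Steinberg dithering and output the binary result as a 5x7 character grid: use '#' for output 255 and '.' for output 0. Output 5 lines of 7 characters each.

Answer: ..#.###
..#.#.#
.#.#.##
...####
.#.#.##

Derivation:
(0,0): OLD=54 → NEW=0, ERR=54
(0,1): OLD=765/8 → NEW=0, ERR=765/8
(0,2): OLD=19307/128 → NEW=255, ERR=-13333/128
(0,3): OLD=158573/2048 → NEW=0, ERR=158573/2048
(0,4): OLD=6189051/32768 → NEW=255, ERR=-2166789/32768
(0,5): OLD=81825757/524288 → NEW=255, ERR=-51867683/524288
(0,6): OLD=1515974411/8388608 → NEW=255, ERR=-623120629/8388608
(1,0): OLD=10855/128 → NEW=0, ERR=10855/128
(1,1): OLD=130897/1024 → NEW=0, ERR=130897/1024
(1,2): OLD=5074725/32768 → NEW=255, ERR=-3281115/32768
(1,3): OLD=13039041/131072 → NEW=0, ERR=13039041/131072
(1,4): OLD=1360198691/8388608 → NEW=255, ERR=-778896349/8388608
(1,5): OLD=6335156499/67108864 → NEW=0, ERR=6335156499/67108864
(1,6): OLD=231825539005/1073741824 → NEW=255, ERR=-41978626115/1073741824
(2,0): OLD=1777163/16384 → NEW=0, ERR=1777163/16384
(2,1): OLD=73362345/524288 → NEW=255, ERR=-60331095/524288
(2,2): OLD=394318907/8388608 → NEW=0, ERR=394318907/8388608
(2,3): OLD=11407494179/67108864 → NEW=255, ERR=-5705266141/67108864
(2,4): OLD=65878071251/536870912 → NEW=0, ERR=65878071251/536870912
(2,5): OLD=4553545397297/17179869184 → NEW=255, ERR=172678755377/17179869184
(2,6): OLD=56921743813479/274877906944 → NEW=255, ERR=-13172122457241/274877906944
(3,0): OLD=547949019/8388608 → NEW=0, ERR=547949019/8388608
(3,1): OLD=5517065791/67108864 → NEW=0, ERR=5517065791/67108864
(3,2): OLD=67927239405/536870912 → NEW=0, ERR=67927239405/536870912
(3,3): OLD=398858021387/2147483648 → NEW=255, ERR=-148750308853/2147483648
(3,4): OLD=47447450605019/274877906944 → NEW=255, ERR=-22646415665701/274877906944
(3,5): OLD=355759856027713/2199023255552 → NEW=255, ERR=-204991074138047/2199023255552
(3,6): OLD=5448998602087007/35184372088832 → NEW=255, ERR=-3523016280565153/35184372088832
(4,0): OLD=83566314741/1073741824 → NEW=0, ERR=83566314741/1073741824
(4,1): OLD=2878419912049/17179869184 → NEW=255, ERR=-1502446729871/17179869184
(4,2): OLD=26506017040959/274877906944 → NEW=0, ERR=26506017040959/274877906944
(4,3): OLD=332055919865701/2199023255552 → NEW=255, ERR=-228695010300059/2199023255552
(4,4): OLD=1001820287958367/17592186044416 → NEW=0, ERR=1001820287958367/17592186044416
(4,5): OLD=93933648970624031/562949953421312 → NEW=255, ERR=-49618589151810529/562949953421312
(4,6): OLD=1290927495301051273/9007199254740992 → NEW=255, ERR=-1005908314657901687/9007199254740992
Row 0: ..#.###
Row 1: ..#.#.#
Row 2: .#.#.##
Row 3: ...####
Row 4: .#.#.##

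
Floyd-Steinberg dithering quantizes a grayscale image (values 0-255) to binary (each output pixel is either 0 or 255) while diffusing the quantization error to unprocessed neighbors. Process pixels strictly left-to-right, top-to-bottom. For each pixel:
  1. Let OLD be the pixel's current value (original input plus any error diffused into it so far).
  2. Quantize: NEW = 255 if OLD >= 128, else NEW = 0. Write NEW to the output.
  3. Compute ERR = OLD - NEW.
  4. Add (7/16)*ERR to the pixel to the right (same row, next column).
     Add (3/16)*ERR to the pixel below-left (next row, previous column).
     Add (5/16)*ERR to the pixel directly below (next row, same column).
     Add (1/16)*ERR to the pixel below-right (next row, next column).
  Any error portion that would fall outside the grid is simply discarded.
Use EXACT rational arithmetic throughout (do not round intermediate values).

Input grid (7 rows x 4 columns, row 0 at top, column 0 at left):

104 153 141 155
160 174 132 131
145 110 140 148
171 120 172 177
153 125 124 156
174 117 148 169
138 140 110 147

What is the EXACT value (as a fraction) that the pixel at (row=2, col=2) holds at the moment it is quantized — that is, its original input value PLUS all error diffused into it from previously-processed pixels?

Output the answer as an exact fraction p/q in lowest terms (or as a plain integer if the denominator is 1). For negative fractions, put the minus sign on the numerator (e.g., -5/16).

(0,0): OLD=104 → NEW=0, ERR=104
(0,1): OLD=397/2 → NEW=255, ERR=-113/2
(0,2): OLD=3721/32 → NEW=0, ERR=3721/32
(0,3): OLD=105407/512 → NEW=255, ERR=-25153/512
(1,0): OLD=5821/32 → NEW=255, ERR=-2339/32
(1,1): OLD=39083/256 → NEW=255, ERR=-26197/256
(1,2): OLD=907879/8192 → NEW=0, ERR=907879/8192
(1,3): OLD=22465921/131072 → NEW=255, ERR=-10957439/131072
(2,0): OLD=421769/4096 → NEW=0, ERR=421769/4096
(2,1): OLD=18256019/131072 → NEW=255, ERR=-15167341/131072
(2,2): OLD=26721879/262144 → NEW=0, ERR=26721879/262144
Target (2,2): original=140, with diffused error = 26721879/262144

Answer: 26721879/262144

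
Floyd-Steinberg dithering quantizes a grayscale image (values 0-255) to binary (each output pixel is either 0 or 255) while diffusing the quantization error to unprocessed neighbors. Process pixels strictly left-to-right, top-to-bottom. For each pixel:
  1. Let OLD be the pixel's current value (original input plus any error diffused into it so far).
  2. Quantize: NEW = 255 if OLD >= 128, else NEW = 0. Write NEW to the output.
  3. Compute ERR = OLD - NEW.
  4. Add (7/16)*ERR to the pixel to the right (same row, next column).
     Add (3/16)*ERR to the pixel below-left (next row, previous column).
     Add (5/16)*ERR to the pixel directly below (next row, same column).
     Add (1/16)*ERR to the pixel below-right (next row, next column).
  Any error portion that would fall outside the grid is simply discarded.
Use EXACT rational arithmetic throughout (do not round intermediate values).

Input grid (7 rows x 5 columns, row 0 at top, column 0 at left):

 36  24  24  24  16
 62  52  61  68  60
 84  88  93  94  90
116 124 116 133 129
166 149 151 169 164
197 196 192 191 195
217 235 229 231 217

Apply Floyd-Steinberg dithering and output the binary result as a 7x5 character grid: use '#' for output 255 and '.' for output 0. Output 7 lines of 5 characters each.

(0,0): OLD=36 → NEW=0, ERR=36
(0,1): OLD=159/4 → NEW=0, ERR=159/4
(0,2): OLD=2649/64 → NEW=0, ERR=2649/64
(0,3): OLD=43119/1024 → NEW=0, ERR=43119/1024
(0,4): OLD=563977/16384 → NEW=0, ERR=563977/16384
(1,0): OLD=5165/64 → NEW=0, ERR=5165/64
(1,1): OLD=56187/512 → NEW=0, ERR=56187/512
(1,2): OLD=2168023/16384 → NEW=255, ERR=-2009897/16384
(1,3): OLD=2394027/65536 → NEW=0, ERR=2394027/65536
(1,4): OLD=93711905/1048576 → NEW=0, ERR=93711905/1048576
(2,0): OLD=1063289/8192 → NEW=255, ERR=-1025671/8192
(2,1): OLD=12991747/262144 → NEW=0, ERR=12991747/262144
(2,2): OLD=377716809/4194304 → NEW=0, ERR=377716809/4194304
(2,3): OLD=10328348747/67108864 → NEW=255, ERR=-6784411573/67108864
(2,4): OLD=81585176397/1073741824 → NEW=0, ERR=81585176397/1073741824
(3,0): OLD=361407145/4194304 → NEW=0, ERR=361407145/4194304
(3,1): OLD=6249347893/33554432 → NEW=255, ERR=-2307032267/33554432
(3,2): OLD=105445597079/1073741824 → NEW=0, ERR=105445597079/1073741824
(3,3): OLD=352717485935/2147483648 → NEW=255, ERR=-194890844305/2147483648
(3,4): OLD=3666920932971/34359738368 → NEW=0, ERR=3666920932971/34359738368
(4,0): OLD=96655760391/536870912 → NEW=255, ERR=-40246322169/536870912
(4,1): OLD=2036083855687/17179869184 → NEW=0, ERR=2036083855687/17179869184
(4,2): OLD=58336217920649/274877906944 → NEW=255, ERR=-11757648350071/274877906944
(4,3): OLD=651236356814407/4398046511104 → NEW=255, ERR=-470265503517113/4398046511104
(4,4): OLD=10196308468481905/70368744177664 → NEW=255, ERR=-7747721296822415/70368744177664
(5,0): OLD=53819787687989/274877906944 → NEW=255, ERR=-16274078582731/274877906944
(5,1): OLD=427553106275743/2199023255552 → NEW=255, ERR=-133197823890017/2199023255552
(5,2): OLD=9815858436150103/70368744177664 → NEW=255, ERR=-8128171329154217/70368744177664
(5,3): OLD=23568830188351801/281474976710656 → NEW=0, ERR=23568830188351801/281474976710656
(5,4): OLD=858132320494165795/4503599627370496 → NEW=255, ERR=-290285584485310685/4503599627370496
(6,0): OLD=6584452128297253/35184372088832 → NEW=255, ERR=-2387562754354907/35184372088832
(6,1): OLD=181298269620003435/1125899906842624 → NEW=255, ERR=-105806206624865685/1125899906842624
(6,2): OLD=2949028782393510089/18014398509481984 → NEW=255, ERR=-1644642837524395831/18014398509481984
(6,3): OLD=57046503814560010595/288230376151711744 → NEW=255, ERR=-16452242104126484125/288230376151711744
(6,4): OLD=816813266347430611317/4611686018427387904 → NEW=255, ERR=-359166668351553304203/4611686018427387904
Row 0: .....
Row 1: ..#..
Row 2: #..#.
Row 3: .#.#.
Row 4: #.###
Row 5: ###.#
Row 6: #####

Answer: .....
..#..
#..#.
.#.#.
#.###
###.#
#####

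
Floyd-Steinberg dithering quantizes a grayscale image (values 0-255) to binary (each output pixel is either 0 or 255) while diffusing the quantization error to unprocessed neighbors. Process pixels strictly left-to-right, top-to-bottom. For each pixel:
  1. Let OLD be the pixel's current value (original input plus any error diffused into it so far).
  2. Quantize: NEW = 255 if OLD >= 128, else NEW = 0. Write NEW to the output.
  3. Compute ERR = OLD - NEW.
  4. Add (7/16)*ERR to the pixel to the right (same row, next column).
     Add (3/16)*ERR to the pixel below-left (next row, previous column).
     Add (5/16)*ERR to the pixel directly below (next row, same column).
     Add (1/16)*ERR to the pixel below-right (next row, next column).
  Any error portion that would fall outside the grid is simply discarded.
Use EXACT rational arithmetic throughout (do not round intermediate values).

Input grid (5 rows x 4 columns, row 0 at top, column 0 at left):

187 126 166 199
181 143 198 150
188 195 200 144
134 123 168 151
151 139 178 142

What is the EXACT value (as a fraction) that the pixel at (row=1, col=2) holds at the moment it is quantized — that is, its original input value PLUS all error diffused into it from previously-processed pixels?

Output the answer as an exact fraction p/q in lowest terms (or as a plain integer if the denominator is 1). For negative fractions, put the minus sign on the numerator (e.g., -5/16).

(0,0): OLD=187 → NEW=255, ERR=-68
(0,1): OLD=385/4 → NEW=0, ERR=385/4
(0,2): OLD=13319/64 → NEW=255, ERR=-3001/64
(0,3): OLD=182769/1024 → NEW=255, ERR=-78351/1024
(1,0): OLD=11379/64 → NEW=255, ERR=-4941/64
(1,1): OLD=64645/512 → NEW=0, ERR=64645/512
(1,2): OLD=3772489/16384 → NEW=255, ERR=-405431/16384
Target (1,2): original=198, with diffused error = 3772489/16384

Answer: 3772489/16384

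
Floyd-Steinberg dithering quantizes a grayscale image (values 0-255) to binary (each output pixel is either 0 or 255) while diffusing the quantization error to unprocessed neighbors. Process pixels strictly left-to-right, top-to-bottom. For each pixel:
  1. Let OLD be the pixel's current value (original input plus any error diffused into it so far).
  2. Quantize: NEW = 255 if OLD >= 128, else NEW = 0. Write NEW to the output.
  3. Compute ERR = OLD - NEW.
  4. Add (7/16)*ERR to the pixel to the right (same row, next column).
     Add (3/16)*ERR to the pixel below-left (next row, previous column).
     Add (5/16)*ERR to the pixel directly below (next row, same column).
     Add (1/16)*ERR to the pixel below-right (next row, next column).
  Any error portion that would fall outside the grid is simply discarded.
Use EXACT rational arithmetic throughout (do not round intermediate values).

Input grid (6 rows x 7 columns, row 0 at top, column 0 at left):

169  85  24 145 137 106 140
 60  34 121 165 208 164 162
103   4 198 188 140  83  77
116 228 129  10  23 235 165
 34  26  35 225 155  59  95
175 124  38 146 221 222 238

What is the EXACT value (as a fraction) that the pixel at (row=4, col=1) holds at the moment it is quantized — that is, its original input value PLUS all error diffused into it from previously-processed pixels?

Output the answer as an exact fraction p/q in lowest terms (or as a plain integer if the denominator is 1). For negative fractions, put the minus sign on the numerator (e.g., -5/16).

Answer: 925634924647/17179869184

Derivation:
(0,0): OLD=169 → NEW=255, ERR=-86
(0,1): OLD=379/8 → NEW=0, ERR=379/8
(0,2): OLD=5725/128 → NEW=0, ERR=5725/128
(0,3): OLD=337035/2048 → NEW=255, ERR=-185205/2048
(0,4): OLD=3192781/32768 → NEW=0, ERR=3192781/32768
(0,5): OLD=77923995/524288 → NEW=255, ERR=-55769445/524288
(0,6): OLD=784019005/8388608 → NEW=0, ERR=784019005/8388608
(1,0): OLD=5377/128 → NEW=0, ERR=5377/128
(1,1): OLD=71879/1024 → NEW=0, ERR=71879/1024
(1,2): OLD=4970643/32768 → NEW=255, ERR=-3385197/32768
(1,3): OLD=14759671/131072 → NEW=0, ERR=14759671/131072
(1,4): OLD=2198802917/8388608 → NEW=255, ERR=59707877/8388608
(1,5): OLD=10568757941/67108864 → NEW=255, ERR=-6544002379/67108864
(1,6): OLD=152360430075/1073741824 → NEW=255, ERR=-121443735045/1073741824
(2,0): OLD=2118269/16384 → NEW=255, ERR=-2059651/16384
(2,1): OLD=-24016401/524288 → NEW=0, ERR=-24016401/524288
(2,2): OLD=1435931917/8388608 → NEW=255, ERR=-703163123/8388608
(2,3): OLD=12173199461/67108864 → NEW=255, ERR=-4939560859/67108864
(2,4): OLD=53030094421/536870912 → NEW=0, ERR=53030094421/536870912
(2,5): OLD=1288141676967/17179869184 → NEW=0, ERR=1288141676967/17179869184
(2,6): OLD=18791827160833/274877906944 → NEW=0, ERR=18791827160833/274877906944
(3,0): OLD=571485165/8388608 → NEW=0, ERR=571485165/8388608
(3,1): OLD=14758347689/67108864 → NEW=255, ERR=-2354412631/67108864
(3,2): OLD=38006250027/536870912 → NEW=0, ERR=38006250027/536870912
(3,3): OLD=67112126285/2147483648 → NEW=0, ERR=67112126285/2147483648
(3,4): OLD=21165183490029/274877906944 → NEW=0, ERR=21165183490029/274877906944
(3,5): OLD=684137719261527/2199023255552 → NEW=255, ERR=123386789095767/2199023255552
(3,6): OLD=7585684139412745/35184372088832 → NEW=255, ERR=-1386330743239415/35184372088832
(4,0): OLD=52303390723/1073741824 → NEW=0, ERR=52303390723/1073741824
(4,1): OLD=925634924647/17179869184 → NEW=0, ERR=925634924647/17179869184
Target (4,1): original=26, with diffused error = 925634924647/17179869184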